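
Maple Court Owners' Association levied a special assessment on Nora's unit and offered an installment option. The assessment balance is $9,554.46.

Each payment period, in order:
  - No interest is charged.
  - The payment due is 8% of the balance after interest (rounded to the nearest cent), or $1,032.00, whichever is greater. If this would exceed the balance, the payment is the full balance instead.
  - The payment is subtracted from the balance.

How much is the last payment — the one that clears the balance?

$266.46

Payment period 1: opening $9,554.46; payment $1,032.00; balance $8,522.46
Payment period 2: opening $8,522.46; payment $1,032.00; balance $7,490.46
Payment period 3: opening $7,490.46; payment $1,032.00; balance $6,458.46
Payment period 4: opening $6,458.46; payment $1,032.00; balance $5,426.46
Payment period 5: opening $5,426.46; payment $1,032.00; balance $4,394.46
Payment period 6: opening $4,394.46; payment $1,032.00; balance $3,362.46
Payment period 7: opening $3,362.46; payment $1,032.00; balance $2,330.46
Payment period 8: opening $2,330.46; payment $1,032.00; balance $1,298.46
Payment period 9: opening $1,298.46; payment $1,032.00; balance $266.46
Payment period 10: opening $266.46; payment $266.46; balance $0.00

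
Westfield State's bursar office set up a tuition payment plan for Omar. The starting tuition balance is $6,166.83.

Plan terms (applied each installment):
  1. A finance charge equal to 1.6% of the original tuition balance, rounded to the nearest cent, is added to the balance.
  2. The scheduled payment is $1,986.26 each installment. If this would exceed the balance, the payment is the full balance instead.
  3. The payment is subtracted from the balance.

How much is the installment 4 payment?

Installment 1: opening $6,166.83; interest $98.67 → $6,265.50; payment $1,986.26; balance $4,279.24
Installment 2: opening $4,279.24; interest $98.67 → $4,377.91; payment $1,986.26; balance $2,391.65
Installment 3: opening $2,391.65; interest $98.67 → $2,490.32; payment $1,986.26; balance $504.06
Installment 4: opening $504.06; interest $98.67 → $602.73; payment $602.73; balance $0.00

$602.73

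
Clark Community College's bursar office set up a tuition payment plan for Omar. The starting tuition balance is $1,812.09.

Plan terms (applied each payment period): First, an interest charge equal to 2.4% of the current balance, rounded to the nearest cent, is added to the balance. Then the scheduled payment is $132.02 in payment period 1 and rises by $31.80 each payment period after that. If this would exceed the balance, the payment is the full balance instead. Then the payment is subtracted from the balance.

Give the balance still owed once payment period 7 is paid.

# | Opening | Interest | Payment | End bal
1 | $1,812.09 | $43.49 | $132.02 | $1,723.56
2 | $1,723.56 | $41.37 | $163.82 | $1,601.11
3 | $1,601.11 | $38.43 | $195.62 | $1,443.92
4 | $1,443.92 | $34.65 | $227.42 | $1,251.15
5 | $1,251.15 | $30.03 | $259.22 | $1,021.96
6 | $1,021.96 | $24.53 | $291.02 | $755.47
7 | $755.47 | $18.13 | $322.82 | $450.78

$450.78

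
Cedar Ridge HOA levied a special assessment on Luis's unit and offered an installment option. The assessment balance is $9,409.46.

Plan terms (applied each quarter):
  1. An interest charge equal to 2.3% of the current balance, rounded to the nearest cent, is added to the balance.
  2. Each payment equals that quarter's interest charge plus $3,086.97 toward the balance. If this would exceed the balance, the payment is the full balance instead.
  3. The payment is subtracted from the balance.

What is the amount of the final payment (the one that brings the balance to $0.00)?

Quarter 1: opening $9,409.46; interest $216.42 → $9,625.88; payment $3,303.39; balance $6,322.49
Quarter 2: opening $6,322.49; interest $145.42 → $6,467.91; payment $3,232.39; balance $3,235.52
Quarter 3: opening $3,235.52; interest $74.42 → $3,309.94; payment $3,161.39; balance $148.55
Quarter 4: opening $148.55; interest $3.42 → $151.97; payment $151.97; balance $0.00

$151.97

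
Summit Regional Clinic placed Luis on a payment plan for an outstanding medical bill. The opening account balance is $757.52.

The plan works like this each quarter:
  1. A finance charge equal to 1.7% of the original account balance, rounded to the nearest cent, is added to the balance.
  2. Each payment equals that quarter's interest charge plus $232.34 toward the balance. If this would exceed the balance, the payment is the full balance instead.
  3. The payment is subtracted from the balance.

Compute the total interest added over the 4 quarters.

$51.52

Quarter 1: opening $757.52; interest $12.88 → $770.40; payment $245.22; balance $525.18
Quarter 2: opening $525.18; interest $12.88 → $538.06; payment $245.22; balance $292.84
Quarter 3: opening $292.84; interest $12.88 → $305.72; payment $245.22; balance $60.50
Quarter 4: opening $60.50; interest $12.88 → $73.38; payment $73.38; balance $0.00
Total interest: $12.88 + $12.88 + $12.88 + $12.88 = $51.52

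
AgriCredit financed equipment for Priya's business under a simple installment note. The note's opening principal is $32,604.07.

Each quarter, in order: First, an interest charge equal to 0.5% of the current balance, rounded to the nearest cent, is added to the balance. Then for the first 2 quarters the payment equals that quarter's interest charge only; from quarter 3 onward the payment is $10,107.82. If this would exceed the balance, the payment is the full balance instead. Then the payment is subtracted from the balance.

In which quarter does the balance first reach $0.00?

# | Opening | Interest | Payment | End bal
1 | $32,604.07 | $163.02 | $163.02 | $32,604.07
2 | $32,604.07 | $163.02 | $163.02 | $32,604.07
3 | $32,604.07 | $163.02 | $10,107.82 | $22,659.27
4 | $22,659.27 | $113.30 | $10,107.82 | $12,664.75
5 | $12,664.75 | $63.32 | $10,107.82 | $2,620.25
6 | $2,620.25 | $13.10 | $2,633.35 | $0.00
Balance reaches $0.00 in quarter 6.

6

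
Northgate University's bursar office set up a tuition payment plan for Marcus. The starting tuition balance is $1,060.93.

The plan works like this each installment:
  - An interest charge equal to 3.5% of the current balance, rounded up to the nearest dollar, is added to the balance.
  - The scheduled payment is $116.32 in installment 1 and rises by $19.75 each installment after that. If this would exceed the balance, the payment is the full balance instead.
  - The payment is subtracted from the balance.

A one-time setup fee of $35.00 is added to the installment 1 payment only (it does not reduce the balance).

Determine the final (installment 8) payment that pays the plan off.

$10.94

Installment 1: opening $1,060.93; interest $38.00 → $1,098.93; payment $116.32 (+ $35.00 fee); balance $982.61
Installment 2: opening $982.61; interest $35.00 → $1,017.61; payment $136.07; balance $881.54
Installment 3: opening $881.54; interest $31.00 → $912.54; payment $155.82; balance $756.72
Installment 4: opening $756.72; interest $27.00 → $783.72; payment $175.57; balance $608.15
Installment 5: opening $608.15; interest $22.00 → $630.15; payment $195.32; balance $434.83
Installment 6: opening $434.83; interest $16.00 → $450.83; payment $215.07; balance $235.76
Installment 7: opening $235.76; interest $9.00 → $244.76; payment $234.82; balance $9.94
Installment 8: opening $9.94; interest $1.00 → $10.94; payment $10.94; balance $0.00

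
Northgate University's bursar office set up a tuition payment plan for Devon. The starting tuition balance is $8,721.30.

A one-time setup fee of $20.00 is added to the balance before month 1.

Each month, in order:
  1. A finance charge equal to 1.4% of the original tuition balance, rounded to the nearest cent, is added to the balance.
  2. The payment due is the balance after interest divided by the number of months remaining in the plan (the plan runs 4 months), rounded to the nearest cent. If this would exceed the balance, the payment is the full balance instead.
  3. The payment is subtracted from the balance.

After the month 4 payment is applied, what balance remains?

$0.00

# | Opening | Interest | Payment | End bal
1 | $8,741.30 | $122.10 | $2,215.85 | $6,647.55
2 | $6,647.55 | $122.10 | $2,256.55 | $4,513.10
3 | $4,513.10 | $122.10 | $2,317.60 | $2,317.60
4 | $2,317.60 | $122.10 | $2,439.70 | $0.00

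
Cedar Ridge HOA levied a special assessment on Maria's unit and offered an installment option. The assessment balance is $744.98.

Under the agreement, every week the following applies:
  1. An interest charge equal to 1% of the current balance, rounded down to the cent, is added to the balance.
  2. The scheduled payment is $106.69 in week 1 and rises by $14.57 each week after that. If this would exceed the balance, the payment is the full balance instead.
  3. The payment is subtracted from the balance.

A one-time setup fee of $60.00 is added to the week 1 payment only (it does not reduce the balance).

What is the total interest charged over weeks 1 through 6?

Week 1: $744.98 +$7.44 interest = $752.42; pay $106.69 (+ $60.00 fee) → $645.73
Week 2: $645.73 +$6.45 interest = $652.18; pay $121.26 → $530.92
Week 3: $530.92 +$5.30 interest = $536.22; pay $135.83 → $400.39
Week 4: $400.39 +$4.00 interest = $404.39; pay $150.40 → $253.99
Week 5: $253.99 +$2.53 interest = $256.52; pay $164.97 → $91.55
Week 6: $91.55 +$0.91 interest = $92.46; pay $92.46 → $0.00
Total interest: $7.44 + $6.45 + $5.30 + $4.00 + $2.53 + $0.91 = $26.63

$26.63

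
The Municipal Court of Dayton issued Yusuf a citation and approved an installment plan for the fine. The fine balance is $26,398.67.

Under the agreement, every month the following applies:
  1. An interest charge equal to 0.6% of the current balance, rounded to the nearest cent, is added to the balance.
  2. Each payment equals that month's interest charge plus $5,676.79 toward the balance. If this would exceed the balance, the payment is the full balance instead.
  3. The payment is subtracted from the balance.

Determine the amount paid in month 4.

Month 1: $26,398.67 +$158.39 interest = $26,557.06; pay $5,835.18 → $20,721.88
Month 2: $20,721.88 +$124.33 interest = $20,846.21; pay $5,801.12 → $15,045.09
Month 3: $15,045.09 +$90.27 interest = $15,135.36; pay $5,767.06 → $9,368.30
Month 4: $9,368.30 +$56.21 interest = $9,424.51; pay $5,733.00 → $3,691.51

$5,733.00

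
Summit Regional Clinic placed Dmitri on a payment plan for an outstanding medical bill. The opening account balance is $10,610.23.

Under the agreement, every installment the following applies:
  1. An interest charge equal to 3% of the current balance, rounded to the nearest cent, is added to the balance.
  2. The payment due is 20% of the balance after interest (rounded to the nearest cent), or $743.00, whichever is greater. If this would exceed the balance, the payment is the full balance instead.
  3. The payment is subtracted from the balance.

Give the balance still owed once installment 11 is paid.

$0.00

Installment 1: $10,610.23 +$318.31 interest = $10,928.54; pay $2,185.71 → $8,742.83
Installment 2: $8,742.83 +$262.28 interest = $9,005.11; pay $1,801.02 → $7,204.09
Installment 3: $7,204.09 +$216.12 interest = $7,420.21; pay $1,484.04 → $5,936.17
Installment 4: $5,936.17 +$178.09 interest = $6,114.26; pay $1,222.85 → $4,891.41
Installment 5: $4,891.41 +$146.74 interest = $5,038.15; pay $1,007.63 → $4,030.52
Installment 6: $4,030.52 +$120.92 interest = $4,151.44; pay $830.29 → $3,321.15
Installment 7: $3,321.15 +$99.63 interest = $3,420.78; pay $743.00 → $2,677.78
Installment 8: $2,677.78 +$80.33 interest = $2,758.11; pay $743.00 → $2,015.11
Installment 9: $2,015.11 +$60.45 interest = $2,075.56; pay $743.00 → $1,332.56
Installment 10: $1,332.56 +$39.98 interest = $1,372.54; pay $743.00 → $629.54
Installment 11: $629.54 +$18.89 interest = $648.43; pay $648.43 → $0.00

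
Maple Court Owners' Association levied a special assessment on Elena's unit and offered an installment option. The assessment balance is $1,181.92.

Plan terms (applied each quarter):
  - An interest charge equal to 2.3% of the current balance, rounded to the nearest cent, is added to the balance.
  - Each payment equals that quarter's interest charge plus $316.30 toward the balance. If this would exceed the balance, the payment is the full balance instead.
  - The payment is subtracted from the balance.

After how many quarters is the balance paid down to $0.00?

4

Quarter 1: opening $1,181.92; interest $27.18 → $1,209.10; payment $343.48; balance $865.62
Quarter 2: opening $865.62; interest $19.91 → $885.53; payment $336.21; balance $549.32
Quarter 3: opening $549.32; interest $12.63 → $561.95; payment $328.93; balance $233.02
Quarter 4: opening $233.02; interest $5.36 → $238.38; payment $238.38; balance $0.00
Balance reaches $0.00 in quarter 4.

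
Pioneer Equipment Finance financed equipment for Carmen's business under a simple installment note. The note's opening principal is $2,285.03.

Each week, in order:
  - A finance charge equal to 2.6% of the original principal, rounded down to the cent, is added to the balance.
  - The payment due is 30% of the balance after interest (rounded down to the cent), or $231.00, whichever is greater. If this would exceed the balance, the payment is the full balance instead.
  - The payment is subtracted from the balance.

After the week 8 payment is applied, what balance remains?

Week 1: opening $2,285.03; interest $59.41 → $2,344.44; payment $703.33; balance $1,641.11
Week 2: opening $1,641.11; interest $59.41 → $1,700.52; payment $510.15; balance $1,190.37
Week 3: opening $1,190.37; interest $59.41 → $1,249.78; payment $374.93; balance $874.85
Week 4: opening $874.85; interest $59.41 → $934.26; payment $280.27; balance $653.99
Week 5: opening $653.99; interest $59.41 → $713.40; payment $231.00; balance $482.40
Week 6: opening $482.40; interest $59.41 → $541.81; payment $231.00; balance $310.81
Week 7: opening $310.81; interest $59.41 → $370.22; payment $231.00; balance $139.22
Week 8: opening $139.22; interest $59.41 → $198.63; payment $198.63; balance $0.00

$0.00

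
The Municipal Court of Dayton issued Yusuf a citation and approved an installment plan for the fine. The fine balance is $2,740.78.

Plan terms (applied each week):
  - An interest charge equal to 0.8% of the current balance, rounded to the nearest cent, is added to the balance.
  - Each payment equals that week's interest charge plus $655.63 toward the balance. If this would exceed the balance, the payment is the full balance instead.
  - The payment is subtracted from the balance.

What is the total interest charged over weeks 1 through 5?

$57.19

Week 1: opening $2,740.78; interest $21.93 → $2,762.71; payment $677.56; balance $2,085.15
Week 2: opening $2,085.15; interest $16.68 → $2,101.83; payment $672.31; balance $1,429.52
Week 3: opening $1,429.52; interest $11.44 → $1,440.96; payment $667.07; balance $773.89
Week 4: opening $773.89; interest $6.19 → $780.08; payment $661.82; balance $118.26
Week 5: opening $118.26; interest $0.95 → $119.21; payment $119.21; balance $0.00
Total interest: $21.93 + $16.68 + $11.44 + $6.19 + $0.95 = $57.19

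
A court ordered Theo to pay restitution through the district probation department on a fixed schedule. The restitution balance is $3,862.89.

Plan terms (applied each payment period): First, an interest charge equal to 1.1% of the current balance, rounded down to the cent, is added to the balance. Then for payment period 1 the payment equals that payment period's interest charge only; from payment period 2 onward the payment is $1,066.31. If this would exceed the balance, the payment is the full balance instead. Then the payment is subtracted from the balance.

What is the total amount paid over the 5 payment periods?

$4,007.26

Payment period 1: opening $3,862.89; interest $42.49 → $3,905.38; payment $42.49; balance $3,862.89
Payment period 2: opening $3,862.89; interest $42.49 → $3,905.38; payment $1,066.31; balance $2,839.07
Payment period 3: opening $2,839.07; interest $31.22 → $2,870.29; payment $1,066.31; balance $1,803.98
Payment period 4: opening $1,803.98; interest $19.84 → $1,823.82; payment $1,066.31; balance $757.51
Payment period 5: opening $757.51; interest $8.33 → $765.84; payment $765.84; balance $0.00
Total paid: $4,007.26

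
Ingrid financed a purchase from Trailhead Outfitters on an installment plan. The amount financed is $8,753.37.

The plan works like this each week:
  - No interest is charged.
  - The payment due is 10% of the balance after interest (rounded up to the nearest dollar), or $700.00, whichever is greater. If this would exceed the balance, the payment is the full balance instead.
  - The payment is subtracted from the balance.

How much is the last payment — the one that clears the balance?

$80.37

Week 1: opening $8,753.37; payment $876.00; balance $7,877.37
Week 2: opening $7,877.37; payment $788.00; balance $7,089.37
Week 3: opening $7,089.37; payment $709.00; balance $6,380.37
Week 4: opening $6,380.37; payment $700.00; balance $5,680.37
Week 5: opening $5,680.37; payment $700.00; balance $4,980.37
Week 6: opening $4,980.37; payment $700.00; balance $4,280.37
Week 7: opening $4,280.37; payment $700.00; balance $3,580.37
Week 8: opening $3,580.37; payment $700.00; balance $2,880.37
Week 9: opening $2,880.37; payment $700.00; balance $2,180.37
Week 10: opening $2,180.37; payment $700.00; balance $1,480.37
Week 11: opening $1,480.37; payment $700.00; balance $780.37
Week 12: opening $780.37; payment $700.00; balance $80.37
Week 13: opening $80.37; payment $80.37; balance $0.00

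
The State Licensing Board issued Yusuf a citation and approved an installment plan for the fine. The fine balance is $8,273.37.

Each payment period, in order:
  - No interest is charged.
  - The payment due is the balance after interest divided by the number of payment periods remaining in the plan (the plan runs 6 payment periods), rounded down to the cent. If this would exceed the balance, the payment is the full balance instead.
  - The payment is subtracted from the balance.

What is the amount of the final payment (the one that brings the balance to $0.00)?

$1,378.90

# | Opening | Payment | End bal
1 | $8,273.37 | $1,378.89 | $6,894.48
2 | $6,894.48 | $1,378.89 | $5,515.59
3 | $5,515.59 | $1,378.89 | $4,136.70
4 | $4,136.70 | $1,378.90 | $2,757.80
5 | $2,757.80 | $1,378.90 | $1,378.90
6 | $1,378.90 | $1,378.90 | $0.00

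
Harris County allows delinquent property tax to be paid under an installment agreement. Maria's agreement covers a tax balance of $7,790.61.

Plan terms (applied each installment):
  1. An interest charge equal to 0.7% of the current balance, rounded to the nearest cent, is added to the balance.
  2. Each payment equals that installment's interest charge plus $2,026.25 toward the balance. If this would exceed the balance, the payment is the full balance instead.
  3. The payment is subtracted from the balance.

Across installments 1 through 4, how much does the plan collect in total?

$7,923.64

Installment 1: $7,790.61 +$54.53 interest = $7,845.14; pay $2,080.78 → $5,764.36
Installment 2: $5,764.36 +$40.35 interest = $5,804.71; pay $2,066.60 → $3,738.11
Installment 3: $3,738.11 +$26.17 interest = $3,764.28; pay $2,052.42 → $1,711.86
Installment 4: $1,711.86 +$11.98 interest = $1,723.84; pay $1,723.84 → $0.00
Total paid: $7,923.64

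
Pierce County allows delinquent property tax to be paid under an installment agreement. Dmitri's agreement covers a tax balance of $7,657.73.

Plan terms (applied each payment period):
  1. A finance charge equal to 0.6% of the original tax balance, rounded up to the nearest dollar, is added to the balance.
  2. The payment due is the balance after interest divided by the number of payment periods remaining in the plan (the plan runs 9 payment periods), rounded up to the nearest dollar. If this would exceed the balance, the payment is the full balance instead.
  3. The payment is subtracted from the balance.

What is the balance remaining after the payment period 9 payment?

$0.00

Payment period 1: opening $7,657.73; interest $46.00 → $7,703.73; payment $856.00; balance $6,847.73
Payment period 2: opening $6,847.73; interest $46.00 → $6,893.73; payment $862.00; balance $6,031.73
Payment period 3: opening $6,031.73; interest $46.00 → $6,077.73; payment $869.00; balance $5,208.73
Payment period 4: opening $5,208.73; interest $46.00 → $5,254.73; payment $876.00; balance $4,378.73
Payment period 5: opening $4,378.73; interest $46.00 → $4,424.73; payment $885.00; balance $3,539.73
Payment period 6: opening $3,539.73; interest $46.00 → $3,585.73; payment $897.00; balance $2,688.73
Payment period 7: opening $2,688.73; interest $46.00 → $2,734.73; payment $912.00; balance $1,822.73
Payment period 8: opening $1,822.73; interest $46.00 → $1,868.73; payment $935.00; balance $933.73
Payment period 9: opening $933.73; interest $46.00 → $979.73; payment $979.73; balance $0.00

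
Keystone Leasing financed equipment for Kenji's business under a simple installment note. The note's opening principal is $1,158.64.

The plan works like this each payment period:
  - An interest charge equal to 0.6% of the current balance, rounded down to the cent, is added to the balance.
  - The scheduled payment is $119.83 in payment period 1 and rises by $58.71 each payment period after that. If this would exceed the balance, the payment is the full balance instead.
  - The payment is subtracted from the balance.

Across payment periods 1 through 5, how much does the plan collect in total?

$1,183.03

Payment period 1: $1,158.64 +$6.95 interest = $1,165.59; pay $119.83 → $1,045.76
Payment period 2: $1,045.76 +$6.27 interest = $1,052.03; pay $178.54 → $873.49
Payment period 3: $873.49 +$5.24 interest = $878.73; pay $237.25 → $641.48
Payment period 4: $641.48 +$3.84 interest = $645.32; pay $295.96 → $349.36
Payment period 5: $349.36 +$2.09 interest = $351.45; pay $351.45 → $0.00
Total paid: $1,183.03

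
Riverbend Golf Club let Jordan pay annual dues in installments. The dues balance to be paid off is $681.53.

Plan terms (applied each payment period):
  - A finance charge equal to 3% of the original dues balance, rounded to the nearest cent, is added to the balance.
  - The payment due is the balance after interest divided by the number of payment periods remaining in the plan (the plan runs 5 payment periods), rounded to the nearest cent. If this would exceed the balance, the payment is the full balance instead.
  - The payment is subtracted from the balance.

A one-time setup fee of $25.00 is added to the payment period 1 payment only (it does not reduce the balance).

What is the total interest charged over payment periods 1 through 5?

$102.25

Payment period 1: $681.53 +$20.45 interest = $701.98; pay $140.40 (+ $25.00 fee) → $561.58
Payment period 2: $561.58 +$20.45 interest = $582.03; pay $145.51 → $436.52
Payment period 3: $436.52 +$20.45 interest = $456.97; pay $152.32 → $304.65
Payment period 4: $304.65 +$20.45 interest = $325.10; pay $162.55 → $162.55
Payment period 5: $162.55 +$20.45 interest = $183.00; pay $183.00 → $0.00
Total interest: $20.45 + $20.45 + $20.45 + $20.45 + $20.45 = $102.25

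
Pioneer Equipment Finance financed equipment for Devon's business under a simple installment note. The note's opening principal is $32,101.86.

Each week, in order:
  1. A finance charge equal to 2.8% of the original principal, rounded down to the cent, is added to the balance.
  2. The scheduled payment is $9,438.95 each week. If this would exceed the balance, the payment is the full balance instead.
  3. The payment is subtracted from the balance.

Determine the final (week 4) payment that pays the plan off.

# | Opening | Interest | Payment | End bal
1 | $32,101.86 | $898.85 | $9,438.95 | $23,561.76
2 | $23,561.76 | $898.85 | $9,438.95 | $15,021.66
3 | $15,021.66 | $898.85 | $9,438.95 | $6,481.56
4 | $6,481.56 | $898.85 | $7,380.41 | $0.00

$7,380.41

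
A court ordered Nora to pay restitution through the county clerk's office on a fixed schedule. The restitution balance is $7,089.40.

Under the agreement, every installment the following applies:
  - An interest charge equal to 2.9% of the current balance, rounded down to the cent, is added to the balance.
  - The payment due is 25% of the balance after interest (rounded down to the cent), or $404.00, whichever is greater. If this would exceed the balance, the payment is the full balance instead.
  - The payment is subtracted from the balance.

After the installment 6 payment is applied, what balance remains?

Installment 1: opening $7,089.40; interest $205.59 → $7,294.99; payment $1,823.74; balance $5,471.25
Installment 2: opening $5,471.25; interest $158.66 → $5,629.91; payment $1,407.47; balance $4,222.44
Installment 3: opening $4,222.44; interest $122.45 → $4,344.89; payment $1,086.22; balance $3,258.67
Installment 4: opening $3,258.67; interest $94.50 → $3,353.17; payment $838.29; balance $2,514.88
Installment 5: opening $2,514.88; interest $72.93 → $2,587.81; payment $646.95; balance $1,940.86
Installment 6: opening $1,940.86; interest $56.28 → $1,997.14; payment $499.28; balance $1,497.86

$1,497.86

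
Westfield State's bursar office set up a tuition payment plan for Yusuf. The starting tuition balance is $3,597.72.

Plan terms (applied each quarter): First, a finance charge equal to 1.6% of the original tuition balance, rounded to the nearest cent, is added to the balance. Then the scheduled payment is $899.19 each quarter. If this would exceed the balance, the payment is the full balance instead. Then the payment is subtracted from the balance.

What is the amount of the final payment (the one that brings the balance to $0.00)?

Quarter 1: $3,597.72 +$57.56 interest = $3,655.28; pay $899.19 → $2,756.09
Quarter 2: $2,756.09 +$57.56 interest = $2,813.65; pay $899.19 → $1,914.46
Quarter 3: $1,914.46 +$57.56 interest = $1,972.02; pay $899.19 → $1,072.83
Quarter 4: $1,072.83 +$57.56 interest = $1,130.39; pay $899.19 → $231.20
Quarter 5: $231.20 +$57.56 interest = $288.76; pay $288.76 → $0.00

$288.76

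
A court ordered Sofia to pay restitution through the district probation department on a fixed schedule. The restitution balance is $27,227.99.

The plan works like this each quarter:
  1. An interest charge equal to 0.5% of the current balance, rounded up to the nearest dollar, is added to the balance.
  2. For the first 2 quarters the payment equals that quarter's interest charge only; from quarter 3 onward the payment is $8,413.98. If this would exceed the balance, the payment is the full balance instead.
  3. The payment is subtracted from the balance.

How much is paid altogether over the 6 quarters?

Quarter 1: opening $27,227.99; interest $137.00 → $27,364.99; payment $137.00; balance $27,227.99
Quarter 2: opening $27,227.99; interest $137.00 → $27,364.99; payment $137.00; balance $27,227.99
Quarter 3: opening $27,227.99; interest $137.00 → $27,364.99; payment $8,413.98; balance $18,951.01
Quarter 4: opening $18,951.01; interest $95.00 → $19,046.01; payment $8,413.98; balance $10,632.03
Quarter 5: opening $10,632.03; interest $54.00 → $10,686.03; payment $8,413.98; balance $2,272.05
Quarter 6: opening $2,272.05; interest $12.00 → $2,284.05; payment $2,284.05; balance $0.00
Total paid: $27,799.99

$27,799.99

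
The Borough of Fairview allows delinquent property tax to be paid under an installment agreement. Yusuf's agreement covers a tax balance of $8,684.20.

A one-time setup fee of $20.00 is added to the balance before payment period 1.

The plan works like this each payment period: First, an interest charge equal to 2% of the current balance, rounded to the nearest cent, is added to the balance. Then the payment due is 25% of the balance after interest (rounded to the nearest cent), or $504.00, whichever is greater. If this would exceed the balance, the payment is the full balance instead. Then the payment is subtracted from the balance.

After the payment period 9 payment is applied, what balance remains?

Payment period 1: $8,704.20 +$174.08 interest = $8,878.28; pay $2,219.57 → $6,658.71
Payment period 2: $6,658.71 +$133.17 interest = $6,791.88; pay $1,697.97 → $5,093.91
Payment period 3: $5,093.91 +$101.88 interest = $5,195.79; pay $1,298.95 → $3,896.84
Payment period 4: $3,896.84 +$77.94 interest = $3,974.78; pay $993.70 → $2,981.08
Payment period 5: $2,981.08 +$59.62 interest = $3,040.70; pay $760.18 → $2,280.52
Payment period 6: $2,280.52 +$45.61 interest = $2,326.13; pay $581.53 → $1,744.60
Payment period 7: $1,744.60 +$34.89 interest = $1,779.49; pay $504.00 → $1,275.49
Payment period 8: $1,275.49 +$25.51 interest = $1,301.00; pay $504.00 → $797.00
Payment period 9: $797.00 +$15.94 interest = $812.94; pay $504.00 → $308.94

$308.94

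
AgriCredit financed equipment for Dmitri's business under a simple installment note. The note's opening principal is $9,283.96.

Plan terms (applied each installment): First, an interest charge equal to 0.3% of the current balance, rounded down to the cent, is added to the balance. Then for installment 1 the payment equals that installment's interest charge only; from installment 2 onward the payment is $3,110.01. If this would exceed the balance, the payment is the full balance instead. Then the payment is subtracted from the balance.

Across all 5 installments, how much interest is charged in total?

Installment 1: opening $9,283.96; interest $27.85 → $9,311.81; payment $27.85; balance $9,283.96
Installment 2: opening $9,283.96; interest $27.85 → $9,311.81; payment $3,110.01; balance $6,201.80
Installment 3: opening $6,201.80; interest $18.60 → $6,220.40; payment $3,110.01; balance $3,110.39
Installment 4: opening $3,110.39; interest $9.33 → $3,119.72; payment $3,110.01; balance $9.71
Installment 5: opening $9.71; interest $0.02 → $9.73; payment $9.73; balance $0.00
Total interest: $27.85 + $27.85 + $18.60 + $9.33 + $0.02 = $83.65

$83.65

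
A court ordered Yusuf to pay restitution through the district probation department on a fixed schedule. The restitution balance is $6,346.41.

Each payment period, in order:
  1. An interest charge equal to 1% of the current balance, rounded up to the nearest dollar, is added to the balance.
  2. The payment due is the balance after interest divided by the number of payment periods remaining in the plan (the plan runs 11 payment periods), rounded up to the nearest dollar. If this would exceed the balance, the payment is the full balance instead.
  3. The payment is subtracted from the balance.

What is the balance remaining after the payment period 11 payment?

$0.00

Payment period 1: $6,346.41 +$64.00 interest = $6,410.41; pay $583.00 → $5,827.41
Payment period 2: $5,827.41 +$59.00 interest = $5,886.41; pay $589.00 → $5,297.41
Payment period 3: $5,297.41 +$53.00 interest = $5,350.41; pay $595.00 → $4,755.41
Payment period 4: $4,755.41 +$48.00 interest = $4,803.41; pay $601.00 → $4,202.41
Payment period 5: $4,202.41 +$43.00 interest = $4,245.41; pay $607.00 → $3,638.41
Payment period 6: $3,638.41 +$37.00 interest = $3,675.41; pay $613.00 → $3,062.41
Payment period 7: $3,062.41 +$31.00 interest = $3,093.41; pay $619.00 → $2,474.41
Payment period 8: $2,474.41 +$25.00 interest = $2,499.41; pay $625.00 → $1,874.41
Payment period 9: $1,874.41 +$19.00 interest = $1,893.41; pay $632.00 → $1,261.41
Payment period 10: $1,261.41 +$13.00 interest = $1,274.41; pay $638.00 → $636.41
Payment period 11: $636.41 +$7.00 interest = $643.41; pay $643.41 → $0.00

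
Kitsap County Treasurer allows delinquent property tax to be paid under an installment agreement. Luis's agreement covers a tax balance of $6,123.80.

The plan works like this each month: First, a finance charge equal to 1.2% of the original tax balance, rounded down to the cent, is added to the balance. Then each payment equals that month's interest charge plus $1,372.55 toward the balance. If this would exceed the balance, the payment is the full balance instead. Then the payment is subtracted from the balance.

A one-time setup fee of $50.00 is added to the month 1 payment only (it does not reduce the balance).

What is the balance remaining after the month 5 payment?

$0.00

Month 1: opening $6,123.80; interest $73.48 → $6,197.28; payment $1,446.03 (+ $50.00 fee); balance $4,751.25
Month 2: opening $4,751.25; interest $73.48 → $4,824.73; payment $1,446.03; balance $3,378.70
Month 3: opening $3,378.70; interest $73.48 → $3,452.18; payment $1,446.03; balance $2,006.15
Month 4: opening $2,006.15; interest $73.48 → $2,079.63; payment $1,446.03; balance $633.60
Month 5: opening $633.60; interest $73.48 → $707.08; payment $707.08; balance $0.00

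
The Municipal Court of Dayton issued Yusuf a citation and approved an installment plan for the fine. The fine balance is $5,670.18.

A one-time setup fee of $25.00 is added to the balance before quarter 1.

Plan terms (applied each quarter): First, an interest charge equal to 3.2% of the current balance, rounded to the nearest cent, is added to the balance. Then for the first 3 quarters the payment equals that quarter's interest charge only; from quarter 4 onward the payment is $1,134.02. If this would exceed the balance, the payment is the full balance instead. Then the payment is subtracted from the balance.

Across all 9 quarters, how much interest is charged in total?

Quarter 1: $5,695.18 +$182.25 interest = $5,877.43; pay $182.25 → $5,695.18
Quarter 2: $5,695.18 +$182.25 interest = $5,877.43; pay $182.25 → $5,695.18
Quarter 3: $5,695.18 +$182.25 interest = $5,877.43; pay $182.25 → $5,695.18
Quarter 4: $5,695.18 +$182.25 interest = $5,877.43; pay $1,134.02 → $4,743.41
Quarter 5: $4,743.41 +$151.79 interest = $4,895.20; pay $1,134.02 → $3,761.18
Quarter 6: $3,761.18 +$120.36 interest = $3,881.54; pay $1,134.02 → $2,747.52
Quarter 7: $2,747.52 +$87.92 interest = $2,835.44; pay $1,134.02 → $1,701.42
Quarter 8: $1,701.42 +$54.45 interest = $1,755.87; pay $1,134.02 → $621.85
Quarter 9: $621.85 +$19.90 interest = $641.75; pay $641.75 → $0.00
Total interest: $182.25 + $182.25 + $182.25 + $182.25 + $151.79 + $120.36 + $87.92 + $54.45 + $19.90 = $1,163.42

$1,163.42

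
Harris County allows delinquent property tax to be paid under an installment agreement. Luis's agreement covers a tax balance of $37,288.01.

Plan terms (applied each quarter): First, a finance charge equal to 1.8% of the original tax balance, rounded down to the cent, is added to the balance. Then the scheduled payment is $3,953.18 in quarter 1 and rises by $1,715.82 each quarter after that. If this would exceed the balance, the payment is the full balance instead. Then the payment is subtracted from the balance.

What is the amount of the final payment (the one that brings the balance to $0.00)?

$4,390.99

Quarter 1: $37,288.01 +$671.18 interest = $37,959.19; pay $3,953.18 → $34,006.01
Quarter 2: $34,006.01 +$671.18 interest = $34,677.19; pay $5,669.00 → $29,008.19
Quarter 3: $29,008.19 +$671.18 interest = $29,679.37; pay $7,384.82 → $22,294.55
Quarter 4: $22,294.55 +$671.18 interest = $22,965.73; pay $9,100.64 → $13,865.09
Quarter 5: $13,865.09 +$671.18 interest = $14,536.27; pay $10,816.46 → $3,719.81
Quarter 6: $3,719.81 +$671.18 interest = $4,390.99; pay $4,390.99 → $0.00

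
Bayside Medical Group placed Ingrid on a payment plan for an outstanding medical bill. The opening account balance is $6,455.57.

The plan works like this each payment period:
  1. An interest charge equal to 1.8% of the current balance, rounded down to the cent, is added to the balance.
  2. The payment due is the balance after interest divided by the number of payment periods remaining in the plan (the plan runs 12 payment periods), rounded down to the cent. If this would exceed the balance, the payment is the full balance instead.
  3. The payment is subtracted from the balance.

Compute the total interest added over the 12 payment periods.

$807.41

# | Opening | Interest | Payment | End bal
1 | $6,455.57 | $116.20 | $547.64 | $6,024.13
2 | $6,024.13 | $108.43 | $557.50 | $5,575.06
3 | $5,575.06 | $100.35 | $567.54 | $5,107.87
4 | $5,107.87 | $91.94 | $577.75 | $4,622.06
5 | $4,622.06 | $83.19 | $588.15 | $4,117.10
6 | $4,117.10 | $74.10 | $598.74 | $3,592.46
7 | $3,592.46 | $64.66 | $609.52 | $3,047.60
8 | $3,047.60 | $54.85 | $620.49 | $2,481.96
9 | $2,481.96 | $44.67 | $631.65 | $1,894.98
10 | $1,894.98 | $34.10 | $643.02 | $1,286.06
11 | $1,286.06 | $23.14 | $654.60 | $654.60
12 | $654.60 | $11.78 | $666.38 | $0.00
Total interest: $116.20 + $108.43 + $100.35 + $91.94 + $83.19 + $74.10 + $64.66 + $54.85 + $44.67 + $34.10 + $23.14 + $11.78 = $807.41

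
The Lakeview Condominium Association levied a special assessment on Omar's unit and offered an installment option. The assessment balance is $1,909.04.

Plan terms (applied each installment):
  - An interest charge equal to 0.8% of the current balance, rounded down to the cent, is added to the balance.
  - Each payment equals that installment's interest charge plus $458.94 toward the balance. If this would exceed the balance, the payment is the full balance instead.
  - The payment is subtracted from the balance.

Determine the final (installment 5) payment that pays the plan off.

Installment 1: $1,909.04 +$15.27 interest = $1,924.31; pay $474.21 → $1,450.10
Installment 2: $1,450.10 +$11.60 interest = $1,461.70; pay $470.54 → $991.16
Installment 3: $991.16 +$7.92 interest = $999.08; pay $466.86 → $532.22
Installment 4: $532.22 +$4.25 interest = $536.47; pay $463.19 → $73.28
Installment 5: $73.28 +$0.58 interest = $73.86; pay $73.86 → $0.00

$73.86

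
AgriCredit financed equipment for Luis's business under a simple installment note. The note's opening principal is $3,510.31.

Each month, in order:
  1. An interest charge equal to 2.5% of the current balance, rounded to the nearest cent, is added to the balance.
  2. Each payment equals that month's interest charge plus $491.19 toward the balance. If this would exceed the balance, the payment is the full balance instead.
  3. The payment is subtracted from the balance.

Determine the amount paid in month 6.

Month 1: opening $3,510.31; interest $87.76 → $3,598.07; payment $578.95; balance $3,019.12
Month 2: opening $3,019.12; interest $75.48 → $3,094.60; payment $566.67; balance $2,527.93
Month 3: opening $2,527.93; interest $63.20 → $2,591.13; payment $554.39; balance $2,036.74
Month 4: opening $2,036.74; interest $50.92 → $2,087.66; payment $542.11; balance $1,545.55
Month 5: opening $1,545.55; interest $38.64 → $1,584.19; payment $529.83; balance $1,054.36
Month 6: opening $1,054.36; interest $26.36 → $1,080.72; payment $517.55; balance $563.17

$517.55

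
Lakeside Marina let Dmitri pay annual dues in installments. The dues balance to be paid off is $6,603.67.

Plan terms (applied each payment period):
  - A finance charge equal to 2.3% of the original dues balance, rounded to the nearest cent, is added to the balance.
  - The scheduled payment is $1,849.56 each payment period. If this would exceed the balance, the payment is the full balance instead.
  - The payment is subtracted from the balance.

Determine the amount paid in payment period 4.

$1,662.51

Payment period 1: $6,603.67 +$151.88 interest = $6,755.55; pay $1,849.56 → $4,905.99
Payment period 2: $4,905.99 +$151.88 interest = $5,057.87; pay $1,849.56 → $3,208.31
Payment period 3: $3,208.31 +$151.88 interest = $3,360.19; pay $1,849.56 → $1,510.63
Payment period 4: $1,510.63 +$151.88 interest = $1,662.51; pay $1,662.51 → $0.00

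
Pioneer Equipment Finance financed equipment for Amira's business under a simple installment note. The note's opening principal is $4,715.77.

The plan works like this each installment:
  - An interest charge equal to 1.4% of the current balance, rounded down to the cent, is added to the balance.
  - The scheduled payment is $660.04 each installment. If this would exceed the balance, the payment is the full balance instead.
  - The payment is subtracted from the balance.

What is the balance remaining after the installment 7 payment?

$378.84

Installment 1: opening $4,715.77; interest $66.02 → $4,781.79; payment $660.04; balance $4,121.75
Installment 2: opening $4,121.75; interest $57.70 → $4,179.45; payment $660.04; balance $3,519.41
Installment 3: opening $3,519.41; interest $49.27 → $3,568.68; payment $660.04; balance $2,908.64
Installment 4: opening $2,908.64; interest $40.72 → $2,949.36; payment $660.04; balance $2,289.32
Installment 5: opening $2,289.32; interest $32.05 → $2,321.37; payment $660.04; balance $1,661.33
Installment 6: opening $1,661.33; interest $23.25 → $1,684.58; payment $660.04; balance $1,024.54
Installment 7: opening $1,024.54; interest $14.34 → $1,038.88; payment $660.04; balance $378.84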